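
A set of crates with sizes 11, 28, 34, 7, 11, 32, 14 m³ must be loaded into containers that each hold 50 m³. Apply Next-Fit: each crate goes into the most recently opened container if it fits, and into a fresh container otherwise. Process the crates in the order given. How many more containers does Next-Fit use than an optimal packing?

1

Next-Fit: [11,28] [34,7] [11,32] [14] → 4 containers.
Total size 137 m³; any packing needs at least ⌈137/50⌉ = 3 containers.
An optimal packing achieves that bound: [34,14] [32,11,7] [28,11] → 3 containers.
Excess: 4 − 3 = 1.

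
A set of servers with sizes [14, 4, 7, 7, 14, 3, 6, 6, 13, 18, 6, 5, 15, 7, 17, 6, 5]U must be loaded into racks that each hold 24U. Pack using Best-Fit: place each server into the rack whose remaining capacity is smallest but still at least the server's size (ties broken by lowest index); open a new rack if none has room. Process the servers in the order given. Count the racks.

14U → rack 1 (remaining 10U)
4U → rack 1 (remaining 6U)
7U → rack 2 (remaining 17U)
7U → rack 2 (remaining 10U)
14U → rack 3 (remaining 10U)
3U → rack 1 (remaining 3U)
6U → rack 2 (remaining 4U)
6U → rack 3 (remaining 4U)
13U → rack 4 (remaining 11U)
18U → rack 5 (remaining 6U)
6U → rack 5 (remaining 0U)
5U → rack 4 (remaining 6U)
15U → rack 6 (remaining 9U)
7U → rack 6 (remaining 2U)
17U → rack 7 (remaining 7U)
6U → rack 4 (remaining 0U)
5U → rack 7 (remaining 2U)

7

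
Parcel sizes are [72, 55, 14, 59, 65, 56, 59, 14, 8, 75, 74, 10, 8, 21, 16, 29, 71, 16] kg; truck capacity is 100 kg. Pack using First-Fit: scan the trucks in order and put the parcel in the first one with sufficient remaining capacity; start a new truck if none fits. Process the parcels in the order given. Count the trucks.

9

Put 72 kg in truck 1; 28 kg remain.
Put 55 kg in truck 2; 45 kg remain.
Put 14 kg in truck 1; 14 kg remain.
Put 59 kg in truck 3; 41 kg remain.
Put 65 kg in truck 4; 35 kg remain.
Put 56 kg in truck 5; 44 kg remain.
Put 59 kg in truck 6; 41 kg remain.
Put 14 kg in truck 1; 0 kg remain.
Put 8 kg in truck 2; 37 kg remain.
Put 75 kg in truck 7; 25 kg remain.
Put 74 kg in truck 8; 26 kg remain.
Put 10 kg in truck 2; 27 kg remain.
Put 8 kg in truck 2; 19 kg remain.
Put 21 kg in truck 3; 20 kg remain.
Put 16 kg in truck 2; 3 kg remain.
Put 29 kg in truck 4; 6 kg remain.
Put 71 kg in truck 9; 29 kg remain.
Put 16 kg in truck 3; 4 kg remain.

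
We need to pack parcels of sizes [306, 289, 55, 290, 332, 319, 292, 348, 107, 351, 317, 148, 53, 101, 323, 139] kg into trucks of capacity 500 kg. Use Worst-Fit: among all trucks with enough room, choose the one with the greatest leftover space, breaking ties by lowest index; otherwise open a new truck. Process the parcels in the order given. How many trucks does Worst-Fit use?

truck 1: place 306 kg, 194 kg left
truck 2: place 289 kg, 211 kg left
truck 2: place 55 kg, 156 kg left
truck 3: place 290 kg, 210 kg left
truck 4: place 332 kg, 168 kg left
truck 5: place 319 kg, 181 kg left
truck 6: place 292 kg, 208 kg left
truck 7: place 348 kg, 152 kg left
truck 3: place 107 kg, 103 kg left
truck 8: place 351 kg, 149 kg left
truck 9: place 317 kg, 183 kg left
truck 6: place 148 kg, 60 kg left
truck 1: place 53 kg, 141 kg left
truck 9: place 101 kg, 82 kg left
truck 10: place 323 kg, 177 kg left
truck 5: place 139 kg, 42 kg left

10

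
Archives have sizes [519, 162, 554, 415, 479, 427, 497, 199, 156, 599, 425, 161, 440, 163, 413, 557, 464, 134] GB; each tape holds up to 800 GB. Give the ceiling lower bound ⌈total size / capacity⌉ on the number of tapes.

9 tapes

Total size = 519 + 162 + 554 + 415 + 479 + 427 + 497 + 199 + 156 + 599 + 425 + 161 + 440 + 163 + 413 + 557 + 464 + 134 = 6764 GB.
⌈6764 / 800⌉ = 9.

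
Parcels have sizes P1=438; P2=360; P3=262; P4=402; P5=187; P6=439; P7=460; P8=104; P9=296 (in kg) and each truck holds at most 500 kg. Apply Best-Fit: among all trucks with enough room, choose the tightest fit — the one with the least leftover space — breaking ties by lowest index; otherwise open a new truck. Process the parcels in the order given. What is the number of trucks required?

Put P1 (438 kg) in truck 1; 62 kg remain.
Put P2 (360 kg) in truck 2; 140 kg remain.
Put P3 (262 kg) in truck 3; 238 kg remain.
Put P4 (402 kg) in truck 4; 98 kg remain.
Put P5 (187 kg) in truck 3; 51 kg remain.
Put P6 (439 kg) in truck 5; 61 kg remain.
Put P7 (460 kg) in truck 6; 40 kg remain.
Put P8 (104 kg) in truck 2; 36 kg remain.
Put P9 (296 kg) in truck 7; 204 kg remain.

7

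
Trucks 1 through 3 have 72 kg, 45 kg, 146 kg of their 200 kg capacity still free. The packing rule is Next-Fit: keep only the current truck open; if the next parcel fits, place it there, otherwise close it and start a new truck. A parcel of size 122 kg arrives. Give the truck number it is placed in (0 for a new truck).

3

Next-Fit only looks at truck 3, which has 146 kg free.
122 kg fits there.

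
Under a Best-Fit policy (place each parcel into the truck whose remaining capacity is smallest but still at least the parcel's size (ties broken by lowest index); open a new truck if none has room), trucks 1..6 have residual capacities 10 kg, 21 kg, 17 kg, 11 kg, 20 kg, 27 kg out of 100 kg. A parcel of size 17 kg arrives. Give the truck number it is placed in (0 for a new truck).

Trucks with room: truck 2 (21 kg), truck 3 (17 kg), truck 5 (20 kg), truck 6 (27 kg).
Tightest fit is truck 3 with 17 kg free.

3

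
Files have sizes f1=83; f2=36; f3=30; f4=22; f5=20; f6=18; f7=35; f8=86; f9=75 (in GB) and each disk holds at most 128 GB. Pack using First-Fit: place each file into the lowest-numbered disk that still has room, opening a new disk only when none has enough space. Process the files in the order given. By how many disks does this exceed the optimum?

0

First-Fit: [83,36] [30,22,20,18,35] [86] [75] → 4 disks.
Total size 405 GB; any packing needs at least ⌈405/128⌉ = 4 disks.
So 4 is already optimal.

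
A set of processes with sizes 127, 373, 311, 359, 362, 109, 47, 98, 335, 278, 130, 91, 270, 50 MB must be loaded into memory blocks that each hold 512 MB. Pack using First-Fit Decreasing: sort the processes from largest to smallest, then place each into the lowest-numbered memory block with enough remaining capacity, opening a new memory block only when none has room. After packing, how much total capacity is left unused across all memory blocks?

644

Sorted descending: 373, 362, 359, 335, 311, 278, 270, 130, 127, 109, 98, 91, 50, 47.
373 MB → memory block 1 (remaining 139 MB)
362 MB → memory block 2 (remaining 150 MB)
359 MB → memory block 3 (remaining 153 MB)
335 MB → memory block 4 (remaining 177 MB)
311 MB → memory block 5 (remaining 201 MB)
278 MB → memory block 6 (remaining 234 MB)
270 MB → memory block 7 (remaining 242 MB)
130 MB → memory block 1 (remaining 9 MB)
127 MB → memory block 2 (remaining 23 MB)
109 MB → memory block 3 (remaining 44 MB)
98 MB → memory block 4 (remaining 79 MB)
91 MB → memory block 5 (remaining 110 MB)
50 MB → memory block 4 (remaining 29 MB)
47 MB → memory block 5 (remaining 63 MB)
7 memory blocks × 512 MB = 3584 MB; used 2940 MB; unused 644 MB.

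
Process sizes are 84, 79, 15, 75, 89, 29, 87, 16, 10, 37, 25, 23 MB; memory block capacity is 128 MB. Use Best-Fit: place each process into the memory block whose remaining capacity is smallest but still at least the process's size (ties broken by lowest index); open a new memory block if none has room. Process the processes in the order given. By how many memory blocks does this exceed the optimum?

Best-Fit: [84,15,29] [79,25,23] [75] [89,16,10] [87,37] → 5 memory blocks.
Total size 569 MB; any packing needs at least ⌈569/128⌉ = 5 memory blocks.
So 5 is already optimal.

0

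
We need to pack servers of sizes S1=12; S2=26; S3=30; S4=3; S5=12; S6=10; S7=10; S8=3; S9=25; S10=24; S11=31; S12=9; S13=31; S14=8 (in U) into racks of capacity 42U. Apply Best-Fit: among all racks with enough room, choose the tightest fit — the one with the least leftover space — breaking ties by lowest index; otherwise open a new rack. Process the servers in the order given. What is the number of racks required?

rack 1: place S1 (12U), 30U left
rack 1: place S2 (26U), 4U left
rack 2: place S3 (30U), 12U left
rack 1: place S4 (3U), 1U left
rack 2: place S5 (12U), 0U left
rack 3: place S6 (10U), 32U left
rack 3: place S7 (10U), 22U left
rack 3: place S8 (3U), 19U left
rack 4: place S9 (25U), 17U left
rack 5: place S10 (24U), 18U left
rack 6: place S11 (31U), 11U left
rack 6: place S12 (9U), 2U left
rack 7: place S13 (31U), 11U left
rack 7: place S14 (8U), 3U left

7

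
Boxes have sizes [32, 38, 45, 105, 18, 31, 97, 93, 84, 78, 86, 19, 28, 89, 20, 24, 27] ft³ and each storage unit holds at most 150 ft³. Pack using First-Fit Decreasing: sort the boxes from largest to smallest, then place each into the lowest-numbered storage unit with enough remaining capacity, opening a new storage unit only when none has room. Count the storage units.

7

Sorted descending: 105, 97, 93, 89, 86, 84, 78, 45, 38, 32, 31, 28, 27, 24, 20, 19, 18.
storage unit 1: place 105 ft³, 45 ft³ left
storage unit 2: place 97 ft³, 53 ft³ left
storage unit 3: place 93 ft³, 57 ft³ left
storage unit 4: place 89 ft³, 61 ft³ left
storage unit 5: place 86 ft³, 64 ft³ left
storage unit 6: place 84 ft³, 66 ft³ left
storage unit 7: place 78 ft³, 72 ft³ left
storage unit 1: place 45 ft³, 0 ft³ left
storage unit 2: place 38 ft³, 15 ft³ left
storage unit 3: place 32 ft³, 25 ft³ left
storage unit 4: place 31 ft³, 30 ft³ left
storage unit 4: place 28 ft³, 2 ft³ left
storage unit 5: place 27 ft³, 37 ft³ left
storage unit 3: place 24 ft³, 1 ft³ left
storage unit 5: place 20 ft³, 17 ft³ left
storage unit 6: place 19 ft³, 47 ft³ left
storage unit 6: place 18 ft³, 29 ft³ left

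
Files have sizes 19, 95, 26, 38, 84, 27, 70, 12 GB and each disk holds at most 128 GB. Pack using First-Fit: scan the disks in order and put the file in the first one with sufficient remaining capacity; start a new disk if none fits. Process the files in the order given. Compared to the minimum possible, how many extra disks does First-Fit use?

First-Fit: [19,95,12] [26,38,27] [84] [70] → 4 disks.
Total size 371 GB; any packing needs at least ⌈371/128⌉ = 3 disks.
An optimal packing achieves that bound: [95,27] [84,38] [70,26,19,12] → 3 disks.
Excess: 4 − 3 = 1.

1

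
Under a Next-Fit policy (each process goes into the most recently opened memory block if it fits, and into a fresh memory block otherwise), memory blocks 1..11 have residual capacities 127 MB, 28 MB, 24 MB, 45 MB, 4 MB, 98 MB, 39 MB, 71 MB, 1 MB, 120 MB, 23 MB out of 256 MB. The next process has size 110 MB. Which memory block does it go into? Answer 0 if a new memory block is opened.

Next-Fit only looks at memory block 11, which has 23 MB free.
110 MB does not fit, so a new memory block is opened.

0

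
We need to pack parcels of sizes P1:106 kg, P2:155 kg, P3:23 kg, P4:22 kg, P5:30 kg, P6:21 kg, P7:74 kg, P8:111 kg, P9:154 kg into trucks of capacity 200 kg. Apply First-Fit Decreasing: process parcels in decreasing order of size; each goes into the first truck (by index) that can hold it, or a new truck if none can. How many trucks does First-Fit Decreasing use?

Sorted descending: 155, 154, 111, 106, 74, 30, 23, 22, 21.
Put 155 kg in truck 1; 45 kg remain.
Put 154 kg in truck 2; 46 kg remain.
Put 111 kg in truck 3; 89 kg remain.
Put 106 kg in truck 4; 94 kg remain.
Put 74 kg in truck 3; 15 kg remain.
Put 30 kg in truck 1; 15 kg remain.
Put 23 kg in truck 2; 23 kg remain.
Put 22 kg in truck 2; 1 kg remain.
Put 21 kg in truck 4; 73 kg remain.

4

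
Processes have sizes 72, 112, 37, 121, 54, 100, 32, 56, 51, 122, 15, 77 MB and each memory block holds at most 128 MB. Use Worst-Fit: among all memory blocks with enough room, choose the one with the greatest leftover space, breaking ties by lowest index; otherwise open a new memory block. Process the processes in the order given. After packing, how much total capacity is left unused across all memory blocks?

Put 72 MB in memory block 1; 56 MB remain.
Put 112 MB in memory block 2; 16 MB remain.
Put 37 MB in memory block 1; 19 MB remain.
Put 121 MB in memory block 3; 7 MB remain.
Put 54 MB in memory block 4; 74 MB remain.
Put 100 MB in memory block 5; 28 MB remain.
Put 32 MB in memory block 4; 42 MB remain.
Put 56 MB in memory block 6; 72 MB remain.
Put 51 MB in memory block 6; 21 MB remain.
Put 122 MB in memory block 7; 6 MB remain.
Put 15 MB in memory block 4; 27 MB remain.
Put 77 MB in memory block 8; 51 MB remain.
8 memory blocks × 128 MB = 1024 MB; used 849 MB; unused 175 MB.

175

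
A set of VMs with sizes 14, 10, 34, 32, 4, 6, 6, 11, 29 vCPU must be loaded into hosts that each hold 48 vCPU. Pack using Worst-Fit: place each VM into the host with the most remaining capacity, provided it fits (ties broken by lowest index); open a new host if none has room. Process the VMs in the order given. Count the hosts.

14 vCPU → host 1 (remaining 34 vCPU)
10 vCPU → host 1 (remaining 24 vCPU)
34 vCPU → host 2 (remaining 14 vCPU)
32 vCPU → host 3 (remaining 16 vCPU)
4 vCPU → host 1 (remaining 20 vCPU)
6 vCPU → host 1 (remaining 14 vCPU)
6 vCPU → host 3 (remaining 10 vCPU)
11 vCPU → host 1 (remaining 3 vCPU)
29 vCPU → host 4 (remaining 19 vCPU)

4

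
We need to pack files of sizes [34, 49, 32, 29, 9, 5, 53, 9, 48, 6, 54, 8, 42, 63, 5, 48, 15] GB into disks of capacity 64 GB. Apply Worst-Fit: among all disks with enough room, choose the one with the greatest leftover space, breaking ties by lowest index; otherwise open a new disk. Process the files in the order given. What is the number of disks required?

disk 1: place 34 GB, 30 GB left
disk 2: place 49 GB, 15 GB left
disk 3: place 32 GB, 32 GB left
disk 3: place 29 GB, 3 GB left
disk 1: place 9 GB, 21 GB left
disk 1: place 5 GB, 16 GB left
disk 4: place 53 GB, 11 GB left
disk 1: place 9 GB, 7 GB left
disk 5: place 48 GB, 16 GB left
disk 5: place 6 GB, 10 GB left
disk 6: place 54 GB, 10 GB left
disk 2: place 8 GB, 7 GB left
disk 7: place 42 GB, 22 GB left
disk 8: place 63 GB, 1 GB left
disk 7: place 5 GB, 17 GB left
disk 9: place 48 GB, 16 GB left
disk 7: place 15 GB, 2 GB left

9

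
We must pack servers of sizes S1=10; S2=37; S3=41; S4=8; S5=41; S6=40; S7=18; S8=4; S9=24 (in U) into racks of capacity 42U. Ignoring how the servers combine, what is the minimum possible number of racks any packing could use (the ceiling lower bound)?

6 racks

Total size = 10 + 37 + 41 + 8 + 41 + 40 + 18 + 4 + 24 = 223U.
⌈223 / 42⌉ = 6.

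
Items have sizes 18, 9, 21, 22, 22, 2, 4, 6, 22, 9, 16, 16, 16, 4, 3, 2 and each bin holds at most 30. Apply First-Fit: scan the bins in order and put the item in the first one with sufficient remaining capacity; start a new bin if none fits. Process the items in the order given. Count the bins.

18 → bin 1 (remaining 12)
9 → bin 1 (remaining 3)
21 → bin 2 (remaining 9)
22 → bin 3 (remaining 8)
22 → bin 4 (remaining 8)
2 → bin 1 (remaining 1)
4 → bin 2 (remaining 5)
6 → bin 3 (remaining 2)
22 → bin 5 (remaining 8)
9 → bin 6 (remaining 21)
16 → bin 6 (remaining 5)
16 → bin 7 (remaining 14)
16 → bin 8 (remaining 14)
4 → bin 2 (remaining 1)
3 → bin 4 (remaining 5)
2 → bin 3 (remaining 0)

8 bins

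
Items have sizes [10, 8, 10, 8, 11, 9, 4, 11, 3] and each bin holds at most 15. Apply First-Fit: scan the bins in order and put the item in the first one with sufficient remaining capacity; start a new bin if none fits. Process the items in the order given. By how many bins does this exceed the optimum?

0

First-Fit: [10,4] [8,3] [10] [8] [11] [9] [11] → 7 bins.
7 items exceed 7.5 (half the capacity), and no two of those can share a bin, so at least 7 bins are needed.
So 7 is already optimal.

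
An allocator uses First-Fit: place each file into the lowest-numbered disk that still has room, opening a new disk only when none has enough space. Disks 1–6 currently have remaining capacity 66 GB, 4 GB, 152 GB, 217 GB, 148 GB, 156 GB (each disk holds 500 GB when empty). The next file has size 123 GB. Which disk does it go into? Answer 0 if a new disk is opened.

Disks with room: disk 3 (152 GB), disk 4 (217 GB), disk 5 (148 GB), disk 6 (156 GB).
The first with room is disk 3.

3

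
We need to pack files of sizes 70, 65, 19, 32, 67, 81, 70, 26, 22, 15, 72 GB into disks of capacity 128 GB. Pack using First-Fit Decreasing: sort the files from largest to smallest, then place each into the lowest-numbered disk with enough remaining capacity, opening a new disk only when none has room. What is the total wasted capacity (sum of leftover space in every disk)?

229

Sorted descending: 81, 72, 70, 70, 67, 65, 32, 26, 22, 19, 15.
Put 81 GB in disk 1; 47 GB remain.
Put 72 GB in disk 2; 56 GB remain.
Put 70 GB in disk 3; 58 GB remain.
Put 70 GB in disk 4; 58 GB remain.
Put 67 GB in disk 5; 61 GB remain.
Put 65 GB in disk 6; 63 GB remain.
Put 32 GB in disk 1; 15 GB remain.
Put 26 GB in disk 2; 30 GB remain.
Put 22 GB in disk 2; 8 GB remain.
Put 19 GB in disk 3; 39 GB remain.
Put 15 GB in disk 1; 0 GB remain.
6 disks × 128 GB = 768 GB; used 539 GB; unused 229 GB.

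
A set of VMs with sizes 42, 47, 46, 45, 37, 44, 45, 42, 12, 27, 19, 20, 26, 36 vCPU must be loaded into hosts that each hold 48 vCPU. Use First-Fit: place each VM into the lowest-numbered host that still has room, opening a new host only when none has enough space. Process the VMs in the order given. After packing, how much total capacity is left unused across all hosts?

Put 42 vCPU in host 1; 6 vCPU remain.
Put 47 vCPU in host 2; 1 vCPU remain.
Put 46 vCPU in host 3; 2 vCPU remain.
Put 45 vCPU in host 4; 3 vCPU remain.
Put 37 vCPU in host 5; 11 vCPU remain.
Put 44 vCPU in host 6; 4 vCPU remain.
Put 45 vCPU in host 7; 3 vCPU remain.
Put 42 vCPU in host 8; 6 vCPU remain.
Put 12 vCPU in host 9; 36 vCPU remain.
Put 27 vCPU in host 9; 9 vCPU remain.
Put 19 vCPU in host 10; 29 vCPU remain.
Put 20 vCPU in host 10; 9 vCPU remain.
Put 26 vCPU in host 11; 22 vCPU remain.
Put 36 vCPU in host 12; 12 vCPU remain.
12 hosts × 48 vCPU = 576 vCPU; used 488 vCPU; unused 88 vCPU.

88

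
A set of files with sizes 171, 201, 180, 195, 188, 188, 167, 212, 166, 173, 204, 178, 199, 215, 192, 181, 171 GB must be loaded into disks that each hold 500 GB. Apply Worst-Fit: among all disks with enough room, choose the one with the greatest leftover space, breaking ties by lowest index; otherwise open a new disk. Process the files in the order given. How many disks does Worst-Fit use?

9

171 GB → disk 1 (remaining 329 GB)
201 GB → disk 1 (remaining 128 GB)
180 GB → disk 2 (remaining 320 GB)
195 GB → disk 2 (remaining 125 GB)
188 GB → disk 3 (remaining 312 GB)
188 GB → disk 3 (remaining 124 GB)
167 GB → disk 4 (remaining 333 GB)
212 GB → disk 4 (remaining 121 GB)
166 GB → disk 5 (remaining 334 GB)
173 GB → disk 5 (remaining 161 GB)
204 GB → disk 6 (remaining 296 GB)
178 GB → disk 6 (remaining 118 GB)
199 GB → disk 7 (remaining 301 GB)
215 GB → disk 7 (remaining 86 GB)
192 GB → disk 8 (remaining 308 GB)
181 GB → disk 8 (remaining 127 GB)
171 GB → disk 9 (remaining 329 GB)
Final disks: [171,201] [180,195] [188,188] [167,212] [166,173] [204,178] [199,215] [192,181] [171].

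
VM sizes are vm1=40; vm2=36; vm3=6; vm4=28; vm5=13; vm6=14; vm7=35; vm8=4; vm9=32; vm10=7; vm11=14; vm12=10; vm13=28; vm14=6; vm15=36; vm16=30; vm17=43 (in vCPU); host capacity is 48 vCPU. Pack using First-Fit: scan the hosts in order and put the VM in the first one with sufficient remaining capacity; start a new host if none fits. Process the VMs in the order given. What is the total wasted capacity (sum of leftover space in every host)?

vm1 (40 vCPU) → host 1 (remaining 8 vCPU)
vm2 (36 vCPU) → host 2 (remaining 12 vCPU)
vm3 (6 vCPU) → host 1 (remaining 2 vCPU)
vm4 (28 vCPU) → host 3 (remaining 20 vCPU)
vm5 (13 vCPU) → host 3 (remaining 7 vCPU)
vm6 (14 vCPU) → host 4 (remaining 34 vCPU)
vm7 (35 vCPU) → host 5 (remaining 13 vCPU)
vm8 (4 vCPU) → host 2 (remaining 8 vCPU)
vm9 (32 vCPU) → host 4 (remaining 2 vCPU)
vm10 (7 vCPU) → host 2 (remaining 1 vCPU)
vm11 (14 vCPU) → host 6 (remaining 34 vCPU)
vm12 (10 vCPU) → host 5 (remaining 3 vCPU)
vm13 (28 vCPU) → host 6 (remaining 6 vCPU)
vm14 (6 vCPU) → host 3 (remaining 1 vCPU)
vm15 (36 vCPU) → host 7 (remaining 12 vCPU)
vm16 (30 vCPU) → host 8 (remaining 18 vCPU)
vm17 (43 vCPU) → host 9 (remaining 5 vCPU)
9 hosts × 48 vCPU = 432 vCPU; used 382 vCPU; unused 50 vCPU.

50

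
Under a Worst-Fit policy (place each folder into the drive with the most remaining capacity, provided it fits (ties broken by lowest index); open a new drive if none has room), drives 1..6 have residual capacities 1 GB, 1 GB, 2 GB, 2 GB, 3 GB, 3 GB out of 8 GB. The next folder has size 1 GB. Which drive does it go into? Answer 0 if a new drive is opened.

Drives with room: drive 1 (1 GB), drive 2 (1 GB), drive 3 (2 GB), drive 4 (2 GB), drive 5 (3 GB), drive 6 (3 GB).
Most room is drive 5 with 3 GB free.

5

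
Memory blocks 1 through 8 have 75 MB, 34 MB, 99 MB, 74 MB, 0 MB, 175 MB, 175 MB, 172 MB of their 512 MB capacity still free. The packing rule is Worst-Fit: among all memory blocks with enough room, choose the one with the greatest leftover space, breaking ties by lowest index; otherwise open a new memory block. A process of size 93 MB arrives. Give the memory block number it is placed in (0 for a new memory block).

6

Memory blocks with room: memory block 3 (99 MB), memory block 6 (175 MB), memory block 7 (175 MB), memory block 8 (172 MB).
Most room is memory block 6 with 175 MB free.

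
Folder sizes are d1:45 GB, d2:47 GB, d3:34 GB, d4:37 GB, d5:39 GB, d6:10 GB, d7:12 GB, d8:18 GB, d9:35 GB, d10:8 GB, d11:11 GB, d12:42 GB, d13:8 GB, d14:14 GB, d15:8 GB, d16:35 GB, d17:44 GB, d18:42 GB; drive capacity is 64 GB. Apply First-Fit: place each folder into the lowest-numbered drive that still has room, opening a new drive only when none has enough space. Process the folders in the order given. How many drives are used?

Put d1 (45 GB) in drive 1; 19 GB remain.
Put d2 (47 GB) in drive 2; 17 GB remain.
Put d3 (34 GB) in drive 3; 30 GB remain.
Put d4 (37 GB) in drive 4; 27 GB remain.
Put d5 (39 GB) in drive 5; 25 GB remain.
Put d6 (10 GB) in drive 1; 9 GB remain.
Put d7 (12 GB) in drive 2; 5 GB remain.
Put d8 (18 GB) in drive 3; 12 GB remain.
Put d9 (35 GB) in drive 6; 29 GB remain.
Put d10 (8 GB) in drive 1; 1 GB remain.
Put d11 (11 GB) in drive 3; 1 GB remain.
Put d12 (42 GB) in drive 7; 22 GB remain.
Put d13 (8 GB) in drive 4; 19 GB remain.
Put d14 (14 GB) in drive 4; 5 GB remain.
Put d15 (8 GB) in drive 5; 17 GB remain.
Put d16 (35 GB) in drive 8; 29 GB remain.
Put d17 (44 GB) in drive 9; 20 GB remain.
Put d18 (42 GB) in drive 10; 22 GB remain.

10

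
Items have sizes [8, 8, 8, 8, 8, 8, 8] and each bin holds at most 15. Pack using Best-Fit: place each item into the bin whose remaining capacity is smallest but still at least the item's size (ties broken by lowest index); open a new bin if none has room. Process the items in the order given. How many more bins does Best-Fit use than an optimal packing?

Best-Fit: [8] [8] [8] [8] [8] [8] [8] → 7 bins.
7 items exceed 7.5 (half the capacity), and no two of those can share a bin, so at least 7 bins are needed.
So 7 is already optimal.

0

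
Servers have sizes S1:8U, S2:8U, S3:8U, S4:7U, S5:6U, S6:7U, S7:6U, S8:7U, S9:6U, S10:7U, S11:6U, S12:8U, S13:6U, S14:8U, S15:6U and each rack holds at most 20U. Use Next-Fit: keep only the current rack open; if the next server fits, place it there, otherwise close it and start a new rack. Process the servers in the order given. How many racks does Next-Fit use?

S1 (8U) → rack 1 (remaining 12U)
S2 (8U) → rack 1 (remaining 4U)
S3 (8U) → rack 2 (remaining 12U)
S4 (7U) → rack 2 (remaining 5U)
S5 (6U) → rack 3 (remaining 14U)
S6 (7U) → rack 3 (remaining 7U)
S7 (6U) → rack 3 (remaining 1U)
S8 (7U) → rack 4 (remaining 13U)
S9 (6U) → rack 4 (remaining 7U)
S10 (7U) → rack 4 (remaining 0U)
S11 (6U) → rack 5 (remaining 14U)
S12 (8U) → rack 5 (remaining 6U)
S13 (6U) → rack 5 (remaining 0U)
S14 (8U) → rack 6 (remaining 12U)
S15 (6U) → rack 6 (remaining 6U)

6 racks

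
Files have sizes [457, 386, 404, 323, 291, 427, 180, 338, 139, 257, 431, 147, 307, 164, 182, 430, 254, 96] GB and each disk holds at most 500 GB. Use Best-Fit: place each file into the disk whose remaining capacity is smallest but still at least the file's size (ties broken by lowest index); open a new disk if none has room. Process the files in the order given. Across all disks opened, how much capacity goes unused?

457 GB → disk 1 (remaining 43 GB)
386 GB → disk 2 (remaining 114 GB)
404 GB → disk 3 (remaining 96 GB)
323 GB → disk 4 (remaining 177 GB)
291 GB → disk 5 (remaining 209 GB)
427 GB → disk 6 (remaining 73 GB)
180 GB → disk 5 (remaining 29 GB)
338 GB → disk 7 (remaining 162 GB)
139 GB → disk 7 (remaining 23 GB)
257 GB → disk 8 (remaining 243 GB)
431 GB → disk 9 (remaining 69 GB)
147 GB → disk 4 (remaining 30 GB)
307 GB → disk 10 (remaining 193 GB)
164 GB → disk 10 (remaining 29 GB)
182 GB → disk 8 (remaining 61 GB)
430 GB → disk 11 (remaining 70 GB)
254 GB → disk 12 (remaining 246 GB)
96 GB → disk 3 (remaining 0 GB)
12 disks × 500 GB = 6000 GB; used 5213 GB; unused 787 GB.

787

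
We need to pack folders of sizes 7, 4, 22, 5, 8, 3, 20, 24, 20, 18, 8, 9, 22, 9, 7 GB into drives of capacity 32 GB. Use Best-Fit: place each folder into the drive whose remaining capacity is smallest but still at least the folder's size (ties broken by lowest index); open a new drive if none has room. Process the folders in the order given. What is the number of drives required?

7 GB → drive 1 (remaining 25 GB)
4 GB → drive 1 (remaining 21 GB)
22 GB → drive 2 (remaining 10 GB)
5 GB → drive 2 (remaining 5 GB)
8 GB → drive 1 (remaining 13 GB)
3 GB → drive 2 (remaining 2 GB)
20 GB → drive 3 (remaining 12 GB)
24 GB → drive 4 (remaining 8 GB)
20 GB → drive 5 (remaining 12 GB)
18 GB → drive 6 (remaining 14 GB)
8 GB → drive 4 (remaining 0 GB)
9 GB → drive 3 (remaining 3 GB)
22 GB → drive 7 (remaining 10 GB)
9 GB → drive 7 (remaining 1 GB)
7 GB → drive 5 (remaining 5 GB)
Final drives: [7,4,8] [22,5,3] [20,9] [24,8] [20,7] [18] [22,9].

7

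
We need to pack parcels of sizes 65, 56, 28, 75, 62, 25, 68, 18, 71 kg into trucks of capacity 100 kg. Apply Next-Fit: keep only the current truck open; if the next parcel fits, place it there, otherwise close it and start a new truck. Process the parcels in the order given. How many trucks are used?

6

Put 65 kg in truck 1; 35 kg remain.
Put 56 kg in truck 2; 44 kg remain.
Put 28 kg in truck 2; 16 kg remain.
Put 75 kg in truck 3; 25 kg remain.
Put 62 kg in truck 4; 38 kg remain.
Put 25 kg in truck 4; 13 kg remain.
Put 68 kg in truck 5; 32 kg remain.
Put 18 kg in truck 5; 14 kg remain.
Put 71 kg in truck 6; 29 kg remain.
Final trucks: [65] [56,28] [75] [62,25] [68,18] [71].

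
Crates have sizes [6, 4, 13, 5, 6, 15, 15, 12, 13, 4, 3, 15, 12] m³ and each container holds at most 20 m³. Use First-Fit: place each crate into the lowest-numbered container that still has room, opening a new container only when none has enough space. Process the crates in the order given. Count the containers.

6 m³ → container 1 (remaining 14 m³)
4 m³ → container 1 (remaining 10 m³)
13 m³ → container 2 (remaining 7 m³)
5 m³ → container 1 (remaining 5 m³)
6 m³ → container 2 (remaining 1 m³)
15 m³ → container 3 (remaining 5 m³)
15 m³ → container 4 (remaining 5 m³)
12 m³ → container 5 (remaining 8 m³)
13 m³ → container 6 (remaining 7 m³)
4 m³ → container 1 (remaining 1 m³)
3 m³ → container 3 (remaining 2 m³)
15 m³ → container 7 (remaining 5 m³)
12 m³ → container 8 (remaining 8 m³)

8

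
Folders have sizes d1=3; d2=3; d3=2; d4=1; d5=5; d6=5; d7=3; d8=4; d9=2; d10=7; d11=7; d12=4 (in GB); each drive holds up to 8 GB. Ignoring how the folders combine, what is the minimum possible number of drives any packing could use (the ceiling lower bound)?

6 drives

Total size = 3 + 3 + 2 + 1 + 5 + 5 + 3 + 4 + 2 + 7 + 7 + 4 = 46 GB.
⌈46 / 8⌉ = 6.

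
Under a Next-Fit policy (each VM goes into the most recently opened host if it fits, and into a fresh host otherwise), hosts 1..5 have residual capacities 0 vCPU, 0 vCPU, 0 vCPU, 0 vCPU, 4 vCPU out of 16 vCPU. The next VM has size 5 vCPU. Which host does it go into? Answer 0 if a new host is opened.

0

Next-Fit only looks at host 5, which has 4 vCPU free.
5 vCPU does not fit, so a new host is opened.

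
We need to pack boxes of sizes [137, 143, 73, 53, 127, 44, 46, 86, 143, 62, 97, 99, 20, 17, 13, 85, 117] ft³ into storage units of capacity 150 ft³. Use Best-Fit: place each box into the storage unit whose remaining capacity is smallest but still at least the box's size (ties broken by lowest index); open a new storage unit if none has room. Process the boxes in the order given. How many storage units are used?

storage unit 1: place 137 ft³, 13 ft³ left
storage unit 2: place 143 ft³, 7 ft³ left
storage unit 3: place 73 ft³, 77 ft³ left
storage unit 3: place 53 ft³, 24 ft³ left
storage unit 4: place 127 ft³, 23 ft³ left
storage unit 5: place 44 ft³, 106 ft³ left
storage unit 5: place 46 ft³, 60 ft³ left
storage unit 6: place 86 ft³, 64 ft³ left
storage unit 7: place 143 ft³, 7 ft³ left
storage unit 6: place 62 ft³, 2 ft³ left
storage unit 8: place 97 ft³, 53 ft³ left
storage unit 9: place 99 ft³, 51 ft³ left
storage unit 4: place 20 ft³, 3 ft³ left
storage unit 3: place 17 ft³, 7 ft³ left
storage unit 1: place 13 ft³, 0 ft³ left
storage unit 10: place 85 ft³, 65 ft³ left
storage unit 11: place 117 ft³, 33 ft³ left

11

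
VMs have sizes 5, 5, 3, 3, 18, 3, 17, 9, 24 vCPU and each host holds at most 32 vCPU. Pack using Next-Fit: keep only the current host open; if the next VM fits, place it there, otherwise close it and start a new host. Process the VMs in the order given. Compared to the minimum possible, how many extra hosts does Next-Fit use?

Next-Fit: [5,5,3,3] [18,3] [17,9] [24] → 4 hosts.
Total size 87 vCPU; any packing needs at least ⌈87/32⌉ = 3 hosts.
An optimal packing achieves that bound: [24,5,3] [18,9,5] [17,3,3] → 3 hosts.
Excess: 4 − 3 = 1.

1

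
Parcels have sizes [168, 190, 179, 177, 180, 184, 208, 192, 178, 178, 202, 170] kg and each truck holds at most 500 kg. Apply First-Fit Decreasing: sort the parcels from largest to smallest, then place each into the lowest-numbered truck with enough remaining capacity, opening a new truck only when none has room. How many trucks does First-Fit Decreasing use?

Sorted descending: 208, 202, 192, 190, 184, 180, 179, 178, 178, 177, 170, 168.
208 kg → truck 1 (remaining 292 kg)
202 kg → truck 1 (remaining 90 kg)
192 kg → truck 2 (remaining 308 kg)
190 kg → truck 2 (remaining 118 kg)
184 kg → truck 3 (remaining 316 kg)
180 kg → truck 3 (remaining 136 kg)
179 kg → truck 4 (remaining 321 kg)
178 kg → truck 4 (remaining 143 kg)
178 kg → truck 5 (remaining 322 kg)
177 kg → truck 5 (remaining 145 kg)
170 kg → truck 6 (remaining 330 kg)
168 kg → truck 6 (remaining 162 kg)
Final trucks: [208,202] [192,190] [184,180] [179,178] [178,177] [170,168].

6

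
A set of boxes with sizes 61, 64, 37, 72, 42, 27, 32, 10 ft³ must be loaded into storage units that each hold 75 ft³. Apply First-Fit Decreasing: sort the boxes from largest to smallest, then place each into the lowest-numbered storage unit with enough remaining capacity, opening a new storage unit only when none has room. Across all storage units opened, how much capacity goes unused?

Sorted descending: 72, 64, 61, 42, 37, 32, 27, 10.
storage unit 1: place 72 ft³, 3 ft³ left
storage unit 2: place 64 ft³, 11 ft³ left
storage unit 3: place 61 ft³, 14 ft³ left
storage unit 4: place 42 ft³, 33 ft³ left
storage unit 5: place 37 ft³, 38 ft³ left
storage unit 4: place 32 ft³, 1 ft³ left
storage unit 5: place 27 ft³, 11 ft³ left
storage unit 2: place 10 ft³, 1 ft³ left
5 storage units × 75 ft³ = 375 ft³; used 345 ft³; unused 30 ft³.

30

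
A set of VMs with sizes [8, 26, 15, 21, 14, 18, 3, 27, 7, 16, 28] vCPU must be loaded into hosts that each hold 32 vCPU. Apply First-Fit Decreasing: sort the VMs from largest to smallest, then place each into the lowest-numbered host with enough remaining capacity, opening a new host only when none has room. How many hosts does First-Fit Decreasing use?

7 hosts

Sorted descending: 28, 27, 26, 21, 18, 16, 15, 14, 8, 7, 3.
28 vCPU → host 1 (remaining 4 vCPU)
27 vCPU → host 2 (remaining 5 vCPU)
26 vCPU → host 3 (remaining 6 vCPU)
21 vCPU → host 4 (remaining 11 vCPU)
18 vCPU → host 5 (remaining 14 vCPU)
16 vCPU → host 6 (remaining 16 vCPU)
15 vCPU → host 6 (remaining 1 vCPU)
14 vCPU → host 5 (remaining 0 vCPU)
8 vCPU → host 4 (remaining 3 vCPU)
7 vCPU → host 7 (remaining 25 vCPU)
3 vCPU → host 1 (remaining 1 vCPU)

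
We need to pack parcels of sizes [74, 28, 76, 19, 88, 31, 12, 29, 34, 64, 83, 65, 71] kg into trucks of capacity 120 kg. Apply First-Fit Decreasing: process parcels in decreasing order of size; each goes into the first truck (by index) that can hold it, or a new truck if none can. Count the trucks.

7 trucks

Sorted descending: 88, 83, 76, 74, 71, 65, 64, 34, 31, 29, 28, 19, 12.
Put 88 kg in truck 1; 32 kg remain.
Put 83 kg in truck 2; 37 kg remain.
Put 76 kg in truck 3; 44 kg remain.
Put 74 kg in truck 4; 46 kg remain.
Put 71 kg in truck 5; 49 kg remain.
Put 65 kg in truck 6; 55 kg remain.
Put 64 kg in truck 7; 56 kg remain.
Put 34 kg in truck 2; 3 kg remain.
Put 31 kg in truck 1; 1 kg remain.
Put 29 kg in truck 3; 15 kg remain.
Put 28 kg in truck 4; 18 kg remain.
Put 19 kg in truck 5; 30 kg remain.
Put 12 kg in truck 3; 3 kg remain.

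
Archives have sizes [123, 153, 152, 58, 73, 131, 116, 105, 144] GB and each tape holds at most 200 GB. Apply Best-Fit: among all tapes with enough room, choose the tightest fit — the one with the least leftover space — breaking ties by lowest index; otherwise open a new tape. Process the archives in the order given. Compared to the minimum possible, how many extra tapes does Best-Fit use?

Best-Fit: [123,58] [153] [152] [73,116] [131] [105] [144] → 7 tapes.
7 archives exceed 100 GB (half the capacity), and no two of those can share a tape, so at least 7 tapes are needed.
So 7 is already optimal.

0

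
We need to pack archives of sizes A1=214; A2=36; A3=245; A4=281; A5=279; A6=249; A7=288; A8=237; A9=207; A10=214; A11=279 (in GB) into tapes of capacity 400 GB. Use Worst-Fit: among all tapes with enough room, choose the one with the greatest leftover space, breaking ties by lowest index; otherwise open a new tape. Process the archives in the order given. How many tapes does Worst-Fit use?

Put A1 (214 GB) in tape 1; 186 GB remain.
Put A2 (36 GB) in tape 1; 150 GB remain.
Put A3 (245 GB) in tape 2; 155 GB remain.
Put A4 (281 GB) in tape 3; 119 GB remain.
Put A5 (279 GB) in tape 4; 121 GB remain.
Put A6 (249 GB) in tape 5; 151 GB remain.
Put A7 (288 GB) in tape 6; 112 GB remain.
Put A8 (237 GB) in tape 7; 163 GB remain.
Put A9 (207 GB) in tape 8; 193 GB remain.
Put A10 (214 GB) in tape 9; 186 GB remain.
Put A11 (279 GB) in tape 10; 121 GB remain.

10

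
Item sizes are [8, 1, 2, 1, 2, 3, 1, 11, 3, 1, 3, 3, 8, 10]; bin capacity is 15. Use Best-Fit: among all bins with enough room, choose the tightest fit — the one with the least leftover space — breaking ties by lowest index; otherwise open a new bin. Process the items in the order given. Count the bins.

bin 1: place 8, 7 left
bin 1: place 1, 6 left
bin 1: place 2, 4 left
bin 1: place 1, 3 left
bin 1: place 2, 1 left
bin 2: place 3, 12 left
bin 1: place 1, 0 left
bin 2: place 11, 1 left
bin 3: place 3, 12 left
bin 2: place 1, 0 left
bin 3: place 3, 9 left
bin 3: place 3, 6 left
bin 4: place 8, 7 left
bin 5: place 10, 5 left

5 bins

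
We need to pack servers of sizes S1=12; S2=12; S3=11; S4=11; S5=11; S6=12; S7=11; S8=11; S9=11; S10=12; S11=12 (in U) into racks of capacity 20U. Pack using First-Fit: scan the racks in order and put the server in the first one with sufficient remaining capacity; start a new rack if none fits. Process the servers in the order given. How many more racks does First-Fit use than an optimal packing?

0

First-Fit: [12] [12] [11] [11] [11] [12] [11] [11] [11] [12] [12] → 11 racks.
11 servers exceed 10U (half the capacity), and no two of those can share a rack, so at least 11 racks are needed.
So 11 is already optimal.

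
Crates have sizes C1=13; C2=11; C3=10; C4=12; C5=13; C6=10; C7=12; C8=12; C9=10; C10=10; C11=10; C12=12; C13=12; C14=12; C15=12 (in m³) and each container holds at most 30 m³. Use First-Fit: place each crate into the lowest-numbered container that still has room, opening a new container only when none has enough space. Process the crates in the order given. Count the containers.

7 containers

C1 (13 m³) → container 1 (remaining 17 m³)
C2 (11 m³) → container 1 (remaining 6 m³)
C3 (10 m³) → container 2 (remaining 20 m³)
C4 (12 m³) → container 2 (remaining 8 m³)
C5 (13 m³) → container 3 (remaining 17 m³)
C6 (10 m³) → container 3 (remaining 7 m³)
C7 (12 m³) → container 4 (remaining 18 m³)
C8 (12 m³) → container 4 (remaining 6 m³)
C9 (10 m³) → container 5 (remaining 20 m³)
C10 (10 m³) → container 5 (remaining 10 m³)
C11 (10 m³) → container 5 (remaining 0 m³)
C12 (12 m³) → container 6 (remaining 18 m³)
C13 (12 m³) → container 6 (remaining 6 m³)
C14 (12 m³) → container 7 (remaining 18 m³)
C15 (12 m³) → container 7 (remaining 6 m³)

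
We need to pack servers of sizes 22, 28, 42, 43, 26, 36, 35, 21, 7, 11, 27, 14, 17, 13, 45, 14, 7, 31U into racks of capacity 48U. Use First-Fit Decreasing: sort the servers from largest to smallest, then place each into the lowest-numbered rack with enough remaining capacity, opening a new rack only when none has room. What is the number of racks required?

10 racks

Sorted descending: 45, 43, 42, 36, 35, 31, 28, 27, 26, 22, 21, 17, 14, 14, 13, 11, 7, 7.
Put 45U in rack 1; 3U remain.
Put 43U in rack 2; 5U remain.
Put 42U in rack 3; 6U remain.
Put 36U in rack 4; 12U remain.
Put 35U in rack 5; 13U remain.
Put 31U in rack 6; 17U remain.
Put 28U in rack 7; 20U remain.
Put 27U in rack 8; 21U remain.
Put 26U in rack 9; 22U remain.
Put 22U in rack 9; 0U remain.
Put 21U in rack 8; 0U remain.
Put 17U in rack 6; 0U remain.
Put 14U in rack 7; 6U remain.
Put 14U in rack 10; 34U remain.
Put 13U in rack 5; 0U remain.
Put 11U in rack 4; 1U remain.
Put 7U in rack 10; 27U remain.
Put 7U in rack 10; 20U remain.
Final racks: [45] [43] [42] [36,11] [35,13] [31,17] [28,14] [27,21] [26,22] [14,7,7].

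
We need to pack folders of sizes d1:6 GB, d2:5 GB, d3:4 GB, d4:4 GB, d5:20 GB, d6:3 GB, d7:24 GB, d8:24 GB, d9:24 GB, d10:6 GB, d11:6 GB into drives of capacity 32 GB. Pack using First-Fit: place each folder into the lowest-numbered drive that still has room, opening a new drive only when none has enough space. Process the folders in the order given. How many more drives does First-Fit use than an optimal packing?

First-Fit: [6,5,4,4,3,6] [20,6] [24] [24] [24] → 5 drives.
Total size 126 GB; any packing needs at least ⌈126/32⌉ = 4 drives.
An optimal packing achieves that bound: [24,6] [24,5,3] [24,4,4] [20,6,6] → 4 drives.
Excess: 5 − 4 = 1.

1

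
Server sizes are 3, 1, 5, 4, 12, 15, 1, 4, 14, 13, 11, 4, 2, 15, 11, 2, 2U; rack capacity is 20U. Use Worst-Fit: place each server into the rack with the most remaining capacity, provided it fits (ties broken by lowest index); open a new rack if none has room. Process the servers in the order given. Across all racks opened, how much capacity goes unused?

rack 1: place 3U, 17U left
rack 1: place 1U, 16U left
rack 1: place 5U, 11U left
rack 1: place 4U, 7U left
rack 2: place 12U, 8U left
rack 3: place 15U, 5U left
rack 2: place 1U, 7U left
rack 1: place 4U, 3U left
rack 4: place 14U, 6U left
rack 5: place 13U, 7U left
rack 6: place 11U, 9U left
rack 6: place 4U, 5U left
rack 2: place 2U, 5U left
rack 7: place 15U, 5U left
rack 8: place 11U, 9U left
rack 8: place 2U, 7U left
rack 5: place 2U, 5U left
8 racks × 20U = 160U; used 119U; unused 41U.

41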